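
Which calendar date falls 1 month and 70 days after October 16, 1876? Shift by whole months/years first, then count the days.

January 25, 1877

Advancing 1 month and 70 days from October 16, 1876: first the month/year part, then the days.
month 10 + 1 = 11 → November 1876.
Day 16 is valid in November, giving November 16, 1876.
Now add 70 days from November 16, 1876.
November has 30 days, so 30 − 16 = 14 days remain after November 16, 1876; 70 − 14 = 56 left.
December 1876 has 31 days: 56 − 31 = 25 left.
25 days into January 1877 → January 25, 1877.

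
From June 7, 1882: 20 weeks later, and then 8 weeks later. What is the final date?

December 20, 1882

Advancing 20 weeks (= 140 days) from June 7, 1882:
June has 30 days, so 30 − 7 = 23 days remain after June 7, 1882; 140 − 23 = 117 left.
July 1882 has 31 days: 117 − 31 = 86 left.
August 1882 has 31 days: 86 − 31 = 55 left.
September 1882 has 30 days: 55 − 30 = 25 left.
25 days into October 1882 → October 25, 1882.
Adding 8 weeks (= 56 days) from October 25, 1882:
October has 31 days, so 31 − 25 = 6 days remain after October 25, 1882; 56 − 6 = 50 left.
November 1882 has 30 days: 50 − 30 = 20 left.
20 days into December 1882 → December 20, 1882.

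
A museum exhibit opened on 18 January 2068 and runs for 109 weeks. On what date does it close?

February 19, 2070

Advancing 109 weeks = 763 days from January 18, 2068.
January has 31 days, so 31 − 18 = 13 days remain after January 18, 2068; 763 − 13 = 750 left.
February 2068 has 29 days (2068 is a leap year): 750 − 29 = 721 left.
March 2068 has 31 days: 721 − 31 = 690 left.
April 2068 has 30 days: 690 − 30 = 660 left.
May 2068 has 31 days: 660 − 31 = 629 left.
June 2068 has 30 days: 629 − 30 = 599 left.
July 2068 has 31 days: 599 − 31 = 568 left.
August 2068 has 31 days: 568 − 31 = 537 left.
September 2068 has 30 days: 537 − 30 = 507 left.
October 2068 has 31 days: 507 − 31 = 476 left.
November 2068 has 30 days: 476 − 30 = 446 left.
December 2068 has 31 days: 446 − 31 = 415 left.
January 2069 has 31 days: 415 − 31 = 384 left.
February 2069 has 28 days (2069 is not a leap year): 384 − 28 = 356 left.
March 2069 has 31 days: 356 − 31 = 325 left.
April 2069 has 30 days: 325 − 30 = 295 left.
May 2069 has 31 days: 295 − 31 = 264 left.
June 2069 has 30 days: 264 − 30 = 234 left.
July 2069 has 31 days: 234 − 31 = 203 left.
August 2069 has 31 days: 203 − 31 = 172 left.
September 2069 has 30 days: 172 − 30 = 142 left.
October 2069 has 31 days: 142 − 31 = 111 left.
November 2069 has 30 days: 111 − 30 = 81 left.
December 2069 has 31 days: 81 − 31 = 50 left.
January 2070 has 31 days: 50 − 31 = 19 left.
19 days into February 2070 → February 19, 2070.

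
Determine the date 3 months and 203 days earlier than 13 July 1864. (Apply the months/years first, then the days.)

September 23, 1863

Going back 3 months and 203 days from July 13, 1864: first the month/year part, then the days.
month 7 − 3 = 4 → April 1864.
Day 13 is valid in April, giving April 13, 1864.
Now subtract 203 days from April 13, 1864.
Going back 13 days from April 13, 1864 reaches the end of the previous month; 203 − 13 = 190 left.
March 1864 has 31 days: 190 − 31 = 159 left.
February 1864 has 29 days (1864 is a leap year): 159 − 29 = 130 left.
January 1864 has 31 days: 130 − 31 = 99 left.
December 1863 has 31 days: 99 − 31 = 68 left.
November 1863 has 30 days: 68 − 30 = 38 left.
October 1863 has 31 days: 38 − 31 = 7 left.
September 1863 has 30 days; 30 − 7 = 23 → September 23, 1863.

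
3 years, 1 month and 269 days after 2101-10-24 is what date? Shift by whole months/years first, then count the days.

Adding 3 years, 1 month and 269 days from October 24, 2101: first the month/year part, then the days.
+3 years → 2104; month 10 + 1 = 11 → November 2104.
Day 24 is valid in November, giving November 24, 2104.
Now add 269 days from November 24, 2104.
November has 30 days, so 30 − 24 = 6 days remain after November 24, 2104; 269 − 6 = 263 left.
December 2104 has 31 days: 263 − 31 = 232 left.
January 2105 has 31 days: 232 − 31 = 201 left.
February 2105 has 28 days (2105 is not a leap year): 201 − 28 = 173 left.
March 2105 has 31 days: 173 − 31 = 142 left.
April 2105 has 30 days: 142 − 30 = 112 left.
May 2105 has 31 days: 112 − 31 = 81 left.
June 2105 has 30 days: 81 − 30 = 51 left.
July 2105 has 31 days: 51 − 31 = 20 left.
20 days into August 2105 → August 20, 2105.

August 20, 2105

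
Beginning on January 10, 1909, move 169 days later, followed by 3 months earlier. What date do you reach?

March 28, 1909

Counting forward 169 days from January 10, 1909:
January has 31 days, so 31 − 10 = 21 days remain after January 10, 1909; 169 − 21 = 148 left.
February 1909 has 28 days (1909 is not a leap year): 148 − 28 = 120 left.
March 1909 has 31 days: 120 − 31 = 89 left.
April 1909 has 30 days: 89 − 30 = 59 left.
May 1909 has 31 days: 59 − 31 = 28 left.
28 days into June 1909 → June 28, 1909.
Going back 3 months from June 28, 1909:
month 6 − 3 = 3 → March 1909.
Day 28 is valid in March, giving March 28, 1909.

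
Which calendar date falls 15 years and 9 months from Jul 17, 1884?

April 17, 1900

Counting forward 15 years and 9 months from July 17, 1884.
+15 years → 1899; month 7 + 9 = 16, which is month 4 of year 1900 → April 1900.
Day 17 is valid in April, giving April 17, 1900.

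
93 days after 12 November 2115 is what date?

Advancing 93 days from November 12, 2115.
November has 30 days, so 30 − 12 = 18 days remain after November 12, 2115; 93 − 18 = 75 left.
December 2115 has 31 days: 75 − 31 = 44 left.
January 2116 has 31 days: 44 − 31 = 13 left.
13 days into February 2116 → February 13, 2116.

February 13, 2116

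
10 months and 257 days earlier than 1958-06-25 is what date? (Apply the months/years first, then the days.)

Going back 10 months and 257 days from June 25, 1958: first the month/year part, then the days.
month 6 − 10 = -4, which is month 8 of year 1957 → August 1957.
Day 25 is valid in August, giving August 25, 1957.
Now subtract 257 days from August 25, 1957.
Going back 25 days from August 25, 1957 reaches the end of the previous month; 257 − 25 = 232 left.
July 1957 has 31 days: 232 − 31 = 201 left.
June 1957 has 30 days: 201 − 30 = 171 left.
May 1957 has 31 days: 171 − 31 = 140 left.
April 1957 has 30 days: 140 − 30 = 110 left.
March 1957 has 31 days: 110 − 31 = 79 left.
February 1957 has 28 days (1957 is not a leap year): 79 − 28 = 51 left.
January 1957 has 31 days: 51 − 31 = 20 left.
December 1956 has 31 days; 31 − 20 = 11 → December 11, 1956.

December 11, 1956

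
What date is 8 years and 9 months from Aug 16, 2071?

May 16, 2080

Counting forward 8 years and 9 months from August 16, 2071.
+8 years → 2079; month 8 + 9 = 17, which is month 5 of year 2080 → May 2080.
Day 16 is valid in May, giving May 16, 2080.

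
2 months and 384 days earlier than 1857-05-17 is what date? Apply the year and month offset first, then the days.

February 27, 1856

Going back 2 months and 384 days from May 17, 1857: first the month/year part, then the days.
month 5 − 2 = 3 → March 1857.
Day 17 is valid in March, giving March 17, 1857.
Now subtract 384 days from March 17, 1857.
Going back 17 days from March 17, 1857 reaches the end of the previous month; 384 − 17 = 367 left.
February 1857 has 28 days (1857 is not a leap year): 367 − 28 = 339 left.
January 1857 has 31 days: 339 − 31 = 308 left.
December 1856 has 31 days: 308 − 31 = 277 left.
November 1856 has 30 days: 277 − 30 = 247 left.
October 1856 has 31 days: 247 − 31 = 216 left.
September 1856 has 30 days: 216 − 30 = 186 left.
August 1856 has 31 days: 186 − 31 = 155 left.
July 1856 has 31 days: 155 − 31 = 124 left.
June 1856 has 30 days: 124 − 30 = 94 left.
May 1856 has 31 days: 94 − 31 = 63 left.
April 1856 has 30 days: 63 − 30 = 33 left.
March 1856 has 31 days: 33 − 31 = 2 left.
February 1856 has 29 days; 29 − 2 = 27 → February 27, 1856.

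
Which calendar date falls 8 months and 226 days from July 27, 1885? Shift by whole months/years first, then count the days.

November 8, 1886

Counting forward 8 months and 226 days from July 27, 1885: first the month/year part, then the days.
month 7 + 8 = 15, which is month 3 of year 1886 → March 1886.
Day 27 is valid in March, giving March 27, 1886.
Now add 226 days from March 27, 1886.
March has 31 days, so 31 − 27 = 4 days remain after March 27, 1886; 226 − 4 = 222 left.
April 1886 has 30 days: 222 − 30 = 192 left.
May 1886 has 31 days: 192 − 31 = 161 left.
June 1886 has 30 days: 161 − 30 = 131 left.
July 1886 has 31 days: 131 − 31 = 100 left.
August 1886 has 31 days: 100 − 31 = 69 left.
September 1886 has 30 days: 69 − 30 = 39 left.
October 1886 has 31 days: 39 − 31 = 8 left.
8 days into November 1886 → November 8, 1886.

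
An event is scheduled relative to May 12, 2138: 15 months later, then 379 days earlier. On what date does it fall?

July 29, 2138

Advancing 15 months from May 12, 2138:
month 5 + 15 = 20, which is month 8 of year 2139 → August 2139.
Day 12 is valid in August, giving August 12, 2139.
Counting back 379 days from August 12, 2139:
Going back 12 days from August 12, 2139 reaches the end of the previous month; 379 − 12 = 367 left.
July 2139 has 31 days: 367 − 31 = 336 left.
June 2139 has 30 days: 336 − 30 = 306 left.
May 2139 has 31 days: 306 − 31 = 275 left.
April 2139 has 30 days: 275 − 30 = 245 left.
March 2139 has 31 days: 245 − 31 = 214 left.
February 2139 has 28 days (2139 is not a leap year): 214 − 28 = 186 left.
January 2139 has 31 days: 186 − 31 = 155 left.
December 2138 has 31 days: 155 − 31 = 124 left.
November 2138 has 30 days: 124 − 30 = 94 left.
October 2138 has 31 days: 94 − 31 = 63 left.
September 2138 has 30 days: 63 − 30 = 33 left.
August 2138 has 31 days: 33 − 31 = 2 left.
July 2138 has 31 days; 31 − 2 = 29 → July 29, 2138.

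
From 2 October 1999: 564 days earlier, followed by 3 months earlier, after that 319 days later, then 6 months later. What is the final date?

Subtracting 564 days from October 2, 1999:
Going back 2 days from October 2, 1999 reaches the end of the previous month; 564 − 2 = 562 left.
September 1999 has 30 days: 562 − 30 = 532 left.
August 1999 has 31 days: 532 − 31 = 501 left.
July 1999 has 31 days: 501 − 31 = 470 left.
June 1999 has 30 days: 470 − 30 = 440 left.
May 1999 has 31 days: 440 − 31 = 409 left.
April 1999 has 30 days: 409 − 30 = 379 left.
March 1999 has 31 days: 379 − 31 = 348 left.
February 1999 has 28 days (1999 is not a leap year): 348 − 28 = 320 left.
January 1999 has 31 days: 320 − 31 = 289 left.
December 1998 has 31 days: 289 − 31 = 258 left.
November 1998 has 30 days: 258 − 30 = 228 left.
October 1998 has 31 days: 228 − 31 = 197 left.
September 1998 has 30 days: 197 − 30 = 167 left.
August 1998 has 31 days: 167 − 31 = 136 left.
July 1998 has 31 days: 136 − 31 = 105 left.
June 1998 has 30 days: 105 − 30 = 75 left.
May 1998 has 31 days: 75 − 31 = 44 left.
April 1998 has 30 days: 44 − 30 = 14 left.
March 1998 has 31 days; 31 − 14 = 17 → March 17, 1998.
Counting back 3 months from March 17, 1998:
month 3 − 3 = 0, which is month 12 of year 1997 → December 1997.
Day 17 is valid in December, giving December 17, 1997.
Advancing 319 days from December 17, 1997:
December has 31 days, so 31 − 17 = 14 days remain after December 17, 1997; 319 − 14 = 305 left.
January 1998 has 31 days: 305 − 31 = 274 left.
February 1998 has 28 days (1998 is not a leap year): 274 − 28 = 246 left.
March 1998 has 31 days: 246 − 31 = 215 left.
April 1998 has 30 days: 215 − 30 = 185 left.
May 1998 has 31 days: 185 − 31 = 154 left.
June 1998 has 30 days: 154 − 30 = 124 left.
July 1998 has 31 days: 124 − 31 = 93 left.
August 1998 has 31 days: 93 − 31 = 62 left.
September 1998 has 30 days: 62 − 30 = 32 left.
October 1998 has 31 days: 32 − 31 = 1 left.
1 day into November 1998 → November 1, 1998.
Counting forward 6 months from November 1, 1998:
month 11 + 6 = 17, which is month 5 of year 1999 → May 1999.
Day 1 is valid in May, giving May 1, 1999.

May 1, 1999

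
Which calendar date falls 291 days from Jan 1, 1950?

October 19, 1950

Counting forward 291 days from January 1, 1950.
January has 31 days, so 31 − 1 = 30 days remain after January 1, 1950; 291 − 30 = 261 left.
February 1950 has 28 days (1950 is not a leap year): 261 − 28 = 233 left.
March 1950 has 31 days: 233 − 31 = 202 left.
April 1950 has 30 days: 202 − 30 = 172 left.
May 1950 has 31 days: 172 − 31 = 141 left.
June 1950 has 30 days: 141 − 30 = 111 left.
July 1950 has 31 days: 111 − 31 = 80 left.
August 1950 has 31 days: 80 − 31 = 49 left.
September 1950 has 30 days: 49 − 30 = 19 left.
19 days into October 1950 → October 19, 1950.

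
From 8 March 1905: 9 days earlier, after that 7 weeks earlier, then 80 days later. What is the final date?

March 30, 1905

Counting back 9 days from March 8, 1905:
Going back 8 days from March 8, 1905 reaches the end of the previous month; 9 − 8 = 1 left.
February 1905 has 28 days; 28 − 1 = 27 → February 27, 1905.
Subtracting 7 weeks (= 49 days) from February 27, 1905:
Going back 27 days from February 27, 1905 reaches the end of the previous month; 49 − 27 = 22 left.
January 1905 has 31 days; 31 − 22 = 9 → January 9, 1905.
Adding 80 days from January 9, 1905:
January has 31 days, so 31 − 9 = 22 days remain after January 9, 1905; 80 − 22 = 58 left.
February 1905 has 28 days (1905 is not a leap year): 58 − 28 = 30 left.
30 days into March 1905 → March 30, 1905.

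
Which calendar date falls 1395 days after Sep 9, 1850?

July 5, 1854

Advancing 1395 days from September 9, 1850.
September has 30 days, so 30 − 9 = 21 days remain after September 9, 1850; 1395 − 21 = 1374 left.
October 1850 has 31 days: 1374 − 31 = 1343 left.
November 1850 has 30 days: 1343 − 30 = 1313 left.
December 1850 has 31 days: 1313 − 31 = 1282 left.
January 1851 has 31 days: 1282 − 31 = 1251 left.
February 1851 has 28 days (1851 is not a leap year): 1251 − 28 = 1223 left.
March 1851 has 31 days: 1223 − 31 = 1192 left.
April 1851 has 30 days: 1192 − 30 = 1162 left.
May 1851 has 31 days: 1162 − 31 = 1131 left.
June 1851 has 30 days: 1131 − 30 = 1101 left.
July 1851 has 31 days: 1101 − 31 = 1070 left.
August 1851 has 31 days: 1070 − 31 = 1039 left.
September 1851 has 30 days: 1039 − 30 = 1009 left.
October 1851 has 31 days: 1009 − 31 = 978 left.
November 1851 has 30 days: 978 − 30 = 948 left.
December 1851 has 31 days: 948 − 31 = 917 left.
January 1852 has 31 days: 917 − 31 = 886 left.
February 1852 has 29 days (1852 is a leap year): 886 − 29 = 857 left.
March 1852 has 31 days: 857 − 31 = 826 left.
April 1852 has 30 days: 826 − 30 = 796 left.
May 1852 has 31 days: 796 − 31 = 765 left.
June 1852 has 30 days: 765 − 30 = 735 left.
July 1852 has 31 days: 735 − 31 = 704 left.
August 1852 has 31 days: 704 − 31 = 673 left.
September 1852 has 30 days: 673 − 30 = 643 left.
October 1852 has 31 days: 643 − 31 = 612 left.
November 1852 has 30 days: 612 − 30 = 582 left.
December 1852 has 31 days: 582 − 31 = 551 left.
January 1853 has 31 days: 551 − 31 = 520 left.
February 1853 has 28 days (1853 is not a leap year): 520 − 28 = 492 left.
March 1853 has 31 days: 492 − 31 = 461 left.
April 1853 has 30 days: 461 − 30 = 431 left.
May 1853 has 31 days: 431 − 31 = 400 left.
June 1853 has 30 days: 400 − 30 = 370 left.
July 1853 has 31 days: 370 − 31 = 339 left.
August 1853 has 31 days: 339 − 31 = 308 left.
September 1853 has 30 days: 308 − 30 = 278 left.
October 1853 has 31 days: 278 − 31 = 247 left.
November 1853 has 30 days: 247 − 30 = 217 left.
December 1853 has 31 days: 217 − 31 = 186 left.
January 1854 has 31 days: 186 − 31 = 155 left.
February 1854 has 28 days (1854 is not a leap year): 155 − 28 = 127 left.
March 1854 has 31 days: 127 − 31 = 96 left.
April 1854 has 30 days: 96 − 30 = 66 left.
May 1854 has 31 days: 66 − 31 = 35 left.
June 1854 has 30 days: 35 − 30 = 5 left.
5 days into July 1854 → July 5, 1854.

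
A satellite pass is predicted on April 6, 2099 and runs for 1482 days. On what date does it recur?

April 28, 2103

Adding 1482 days from April 6, 2099.
April has 30 days, so 30 − 6 = 24 days remain after April 6, 2099; 1482 − 24 = 1458 left.
May 2099 has 31 days: 1458 − 31 = 1427 left.
June 2099 has 30 days: 1427 − 30 = 1397 left.
July 2099 has 31 days: 1397 − 31 = 1366 left.
August 2099 has 31 days: 1366 − 31 = 1335 left.
September 2099 has 30 days: 1335 − 30 = 1305 left.
October 2099 has 31 days: 1305 − 31 = 1274 left.
November 2099 has 30 days: 1274 − 30 = 1244 left.
December 2099 has 31 days: 1244 − 31 = 1213 left.
January 2100 has 31 days: 1213 − 31 = 1182 left.
February 2100 has 28 days (2100 is not a leap year (divisible by 100 but not 400)): 1182 − 28 = 1154 left.
March 2100 has 31 days: 1154 − 31 = 1123 left.
April 2100 has 30 days: 1123 − 30 = 1093 left.
May 2100 has 31 days: 1093 − 31 = 1062 left.
June 2100 has 30 days: 1062 − 30 = 1032 left.
July 2100 has 31 days: 1032 − 31 = 1001 left.
August 2100 has 31 days: 1001 − 31 = 970 left.
September 2100 has 30 days: 970 − 30 = 940 left.
October 2100 has 31 days: 940 − 31 = 909 left.
November 2100 has 30 days: 909 − 30 = 879 left.
December 2100 has 31 days: 879 − 31 = 848 left.
January 2101 has 31 days: 848 − 31 = 817 left.
February 2101 has 28 days (2101 is not a leap year): 817 − 28 = 789 left.
March 2101 has 31 days: 789 − 31 = 758 left.
April 2101 has 30 days: 758 − 30 = 728 left.
May 2101 has 31 days: 728 − 31 = 697 left.
June 2101 has 30 days: 697 − 30 = 667 left.
July 2101 has 31 days: 667 − 31 = 636 left.
August 2101 has 31 days: 636 − 31 = 605 left.
September 2101 has 30 days: 605 − 30 = 575 left.
October 2101 has 31 days: 575 − 31 = 544 left.
November 2101 has 30 days: 544 − 30 = 514 left.
December 2101 has 31 days: 514 − 31 = 483 left.
January 2102 has 31 days: 483 − 31 = 452 left.
February 2102 has 28 days (2102 is not a leap year): 452 − 28 = 424 left.
March 2102 has 31 days: 424 − 31 = 393 left.
April 2102 has 30 days: 393 − 30 = 363 left.
May 2102 has 31 days: 363 − 31 = 332 left.
June 2102 has 30 days: 332 − 30 = 302 left.
July 2102 has 31 days: 302 − 31 = 271 left.
August 2102 has 31 days: 271 − 31 = 240 left.
September 2102 has 30 days: 240 − 30 = 210 left.
October 2102 has 31 days: 210 − 31 = 179 left.
November 2102 has 30 days: 179 − 30 = 149 left.
December 2102 has 31 days: 149 − 31 = 118 left.
January 2103 has 31 days: 118 − 31 = 87 left.
February 2103 has 28 days (2103 is not a leap year): 87 − 28 = 59 left.
March 2103 has 31 days: 59 − 31 = 28 left.
28 days into April 2103 → April 28, 2103.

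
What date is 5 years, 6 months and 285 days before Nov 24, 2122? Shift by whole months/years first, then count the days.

August 12, 2116

Subtracting 5 years, 6 months and 285 days from November 24, 2122: first the month/year part, then the days.
-5 years → 2117; month 11 − 6 = 5 → May 2117.
Day 24 is valid in May, giving May 24, 2117.
Now subtract 285 days from May 24, 2117.
Going back 24 days from May 24, 2117 reaches the end of the previous month; 285 − 24 = 261 left.
April 2117 has 30 days: 261 − 30 = 231 left.
March 2117 has 31 days: 231 − 31 = 200 left.
February 2117 has 28 days (2117 is not a leap year): 200 − 28 = 172 left.
January 2117 has 31 days: 172 − 31 = 141 left.
December 2116 has 31 days: 141 − 31 = 110 left.
November 2116 has 30 days: 110 − 30 = 80 left.
October 2116 has 31 days: 80 − 31 = 49 left.
September 2116 has 30 days: 49 − 30 = 19 left.
August 2116 has 31 days; 31 − 19 = 12 → August 12, 2116.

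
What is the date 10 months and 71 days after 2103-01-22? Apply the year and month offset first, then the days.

February 1, 2104

Advancing 10 months and 71 days from January 22, 2103: first the month/year part, then the days.
month 1 + 10 = 11 → November 2103.
Day 22 is valid in November, giving November 22, 2103.
Now add 71 days from November 22, 2103.
November has 30 days, so 30 − 22 = 8 days remain after November 22, 2103; 71 − 8 = 63 left.
December 2103 has 31 days: 63 − 31 = 32 left.
January 2104 has 31 days: 32 − 31 = 1 left.
1 day into February 2104 → February 1, 2104.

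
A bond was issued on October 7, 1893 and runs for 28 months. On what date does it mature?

February 7, 1896

Counting forward 28 months from October 7, 1893.
month 10 + 28 = 38, which is month 2 of year 1896 → February 1896.
Day 7 is valid in February, giving February 7, 1896.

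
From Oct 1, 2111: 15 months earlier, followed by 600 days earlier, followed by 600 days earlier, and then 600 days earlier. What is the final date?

Going back 15 months from October 1, 2111:
month 10 − 15 = -5, which is month 7 of year 2110 → July 2110.
Day 1 is valid in July, giving July 1, 2110.
Going back 600 days from July 1, 2110:
Going back 1 day from July 1, 2110 reaches the end of the previous month; 600 − 1 = 599 left.
June 2110 has 30 days: 599 − 30 = 569 left.
May 2110 has 31 days: 569 − 31 = 538 left.
April 2110 has 30 days: 538 − 30 = 508 left.
March 2110 has 31 days: 508 − 31 = 477 left.
February 2110 has 28 days (2110 is not a leap year): 477 − 28 = 449 left.
January 2110 has 31 days: 449 − 31 = 418 left.
December 2109 has 31 days: 418 − 31 = 387 left.
November 2109 has 30 days: 387 − 30 = 357 left.
October 2109 has 31 days: 357 − 31 = 326 left.
September 2109 has 30 days: 326 − 30 = 296 left.
August 2109 has 31 days: 296 − 31 = 265 left.
July 2109 has 31 days: 265 − 31 = 234 left.
June 2109 has 30 days: 234 − 30 = 204 left.
May 2109 has 31 days: 204 − 31 = 173 left.
April 2109 has 30 days: 173 − 30 = 143 left.
March 2109 has 31 days: 143 − 31 = 112 left.
February 2109 has 28 days (2109 is not a leap year): 112 − 28 = 84 left.
January 2109 has 31 days: 84 − 31 = 53 left.
December 2108 has 31 days: 53 − 31 = 22 left.
November 2108 has 30 days; 30 − 22 = 8 → November 8, 2108.
Counting back 600 days from November 8, 2108:
Going back 8 days from November 8, 2108 reaches the end of the previous month; 600 − 8 = 592 left.
October 2108 has 31 days: 592 − 31 = 561 left.
September 2108 has 30 days: 561 − 30 = 531 left.
August 2108 has 31 days: 531 − 31 = 500 left.
July 2108 has 31 days: 500 − 31 = 469 left.
June 2108 has 30 days: 469 − 30 = 439 left.
May 2108 has 31 days: 439 − 31 = 408 left.
April 2108 has 30 days: 408 − 30 = 378 left.
March 2108 has 31 days: 378 − 31 = 347 left.
February 2108 has 29 days (2108 is a leap year): 347 − 29 = 318 left.
January 2108 has 31 days: 318 − 31 = 287 left.
December 2107 has 31 days: 287 − 31 = 256 left.
November 2107 has 30 days: 256 − 30 = 226 left.
October 2107 has 31 days: 226 − 31 = 195 left.
September 2107 has 30 days: 195 − 30 = 165 left.
August 2107 has 31 days: 165 − 31 = 134 left.
July 2107 has 31 days: 134 − 31 = 103 left.
June 2107 has 30 days: 103 − 30 = 73 left.
May 2107 has 31 days: 73 − 31 = 42 left.
April 2107 has 30 days: 42 − 30 = 12 left.
March 2107 has 31 days; 31 − 12 = 19 → March 19, 2107.
Going back 600 days from March 19, 2107:
Going back 19 days from March 19, 2107 reaches the end of the previous month; 600 − 19 = 581 left.
February 2107 has 28 days (2107 is not a leap year): 581 − 28 = 553 left.
January 2107 has 31 days: 553 − 31 = 522 left.
December 2106 has 31 days: 522 − 31 = 491 left.
November 2106 has 30 days: 491 − 30 = 461 left.
October 2106 has 31 days: 461 − 31 = 430 left.
September 2106 has 30 days: 430 − 30 = 400 left.
August 2106 has 31 days: 400 − 31 = 369 left.
July 2106 has 31 days: 369 − 31 = 338 left.
June 2106 has 30 days: 338 − 30 = 308 left.
May 2106 has 31 days: 308 − 31 = 277 left.
April 2106 has 30 days: 277 − 30 = 247 left.
March 2106 has 31 days: 247 − 31 = 216 left.
February 2106 has 28 days (2106 is not a leap year): 216 − 28 = 188 left.
January 2106 has 31 days: 188 − 31 = 157 left.
December 2105 has 31 days: 157 − 31 = 126 left.
November 2105 has 30 days: 126 − 30 = 96 left.
October 2105 has 31 days: 96 − 31 = 65 left.
September 2105 has 30 days: 65 − 30 = 35 left.
August 2105 has 31 days: 35 − 31 = 4 left.
July 2105 has 31 days; 31 − 4 = 27 → July 27, 2105.

July 27, 2105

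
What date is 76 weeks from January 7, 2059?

Counting forward 76 weeks = 532 days from January 7, 2059.
January has 31 days, so 31 − 7 = 24 days remain after January 7, 2059; 532 − 24 = 508 left.
February 2059 has 28 days (2059 is not a leap year): 508 − 28 = 480 left.
March 2059 has 31 days: 480 − 31 = 449 left.
April 2059 has 30 days: 449 − 30 = 419 left.
May 2059 has 31 days: 419 − 31 = 388 left.
June 2059 has 30 days: 388 − 30 = 358 left.
July 2059 has 31 days: 358 − 31 = 327 left.
August 2059 has 31 days: 327 − 31 = 296 left.
September 2059 has 30 days: 296 − 30 = 266 left.
October 2059 has 31 days: 266 − 31 = 235 left.
November 2059 has 30 days: 235 − 30 = 205 left.
December 2059 has 31 days: 205 − 31 = 174 left.
January 2060 has 31 days: 174 − 31 = 143 left.
February 2060 has 29 days (2060 is a leap year): 143 − 29 = 114 left.
March 2060 has 31 days: 114 − 31 = 83 left.
April 2060 has 30 days: 83 − 30 = 53 left.
May 2060 has 31 days: 53 − 31 = 22 left.
22 days into June 2060 → June 22, 2060.

June 22, 2060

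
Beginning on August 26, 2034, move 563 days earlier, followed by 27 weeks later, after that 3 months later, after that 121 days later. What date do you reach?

Counting back 563 days from August 26, 2034:
Going back 26 days from August 26, 2034 reaches the end of the previous month; 563 − 26 = 537 left.
July 2034 has 31 days: 537 − 31 = 506 left.
June 2034 has 30 days: 506 − 30 = 476 left.
May 2034 has 31 days: 476 − 31 = 445 left.
April 2034 has 30 days: 445 − 30 = 415 left.
March 2034 has 31 days: 415 − 31 = 384 left.
February 2034 has 28 days (2034 is not a leap year): 384 − 28 = 356 left.
January 2034 has 31 days: 356 − 31 = 325 left.
December 2033 has 31 days: 325 − 31 = 294 left.
November 2033 has 30 days: 294 − 30 = 264 left.
October 2033 has 31 days: 264 − 31 = 233 left.
September 2033 has 30 days: 233 − 30 = 203 left.
August 2033 has 31 days: 203 − 31 = 172 left.
July 2033 has 31 days: 172 − 31 = 141 left.
June 2033 has 30 days: 141 − 30 = 111 left.
May 2033 has 31 days: 111 − 31 = 80 left.
April 2033 has 30 days: 80 − 30 = 50 left.
March 2033 has 31 days: 50 − 31 = 19 left.
February 2033 has 28 days; 28 − 19 = 9 → February 9, 2033.
Counting forward 27 weeks (= 189 days) from February 9, 2033:
February has 28 days, so 28 − 9 = 19 days remain after February 9, 2033; 189 − 19 = 170 left.
March 2033 has 31 days: 170 − 31 = 139 left.
April 2033 has 30 days: 139 − 30 = 109 left.
May 2033 has 31 days: 109 − 31 = 78 left.
June 2033 has 30 days: 78 − 30 = 48 left.
July 2033 has 31 days: 48 − 31 = 17 left.
17 days into August 2033 → August 17, 2033.
Advancing 3 months from August 17, 2033:
month 8 + 3 = 11 → November 2033.
Day 17 is valid in November, giving November 17, 2033.
Adding 121 days from November 17, 2033:
November has 30 days, so 30 − 17 = 13 days remain after November 17, 2033; 121 − 13 = 108 left.
December 2033 has 31 days: 108 − 31 = 77 left.
January 2034 has 31 days: 77 − 31 = 46 left.
February 2034 has 28 days (2034 is not a leap year): 46 − 28 = 18 left.
18 days into March 2034 → March 18, 2034.

March 18, 2034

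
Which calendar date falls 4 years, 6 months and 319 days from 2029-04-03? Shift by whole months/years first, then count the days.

Counting forward 4 years, 6 months and 319 days from April 3, 2029: first the month/year part, then the days.
+4 years → 2033; month 4 + 6 = 10 → October 2033.
Day 3 is valid in October, giving October 3, 2033.
Now add 319 days from October 3, 2033.
October has 31 days, so 31 − 3 = 28 days remain after October 3, 2033; 319 − 28 = 291 left.
November 2033 has 30 days: 291 − 30 = 261 left.
December 2033 has 31 days: 261 − 31 = 230 left.
January 2034 has 31 days: 230 − 31 = 199 left.
February 2034 has 28 days (2034 is not a leap year): 199 − 28 = 171 left.
March 2034 has 31 days: 171 − 31 = 140 left.
April 2034 has 30 days: 140 − 30 = 110 left.
May 2034 has 31 days: 110 − 31 = 79 left.
June 2034 has 30 days: 79 − 30 = 49 left.
July 2034 has 31 days: 49 − 31 = 18 left.
18 days into August 2034 → August 18, 2034.

August 18, 2034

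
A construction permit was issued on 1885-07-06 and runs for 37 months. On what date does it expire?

August 6, 1888

Counting forward 37 months from July 6, 1885.
month 7 + 37 = 44, which is month 8 of year 1888 → August 1888.
Day 6 is valid in August, giving August 6, 1888.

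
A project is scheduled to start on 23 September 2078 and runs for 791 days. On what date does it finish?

November 22, 2080

Advancing 791 days from September 23, 2078.
September has 30 days, so 30 − 23 = 7 days remain after September 23, 2078; 791 − 7 = 784 left.
October 2078 has 31 days: 784 − 31 = 753 left.
November 2078 has 30 days: 753 − 30 = 723 left.
December 2078 has 31 days: 723 − 31 = 692 left.
January 2079 has 31 days: 692 − 31 = 661 left.
February 2079 has 28 days (2079 is not a leap year): 661 − 28 = 633 left.
March 2079 has 31 days: 633 − 31 = 602 left.
April 2079 has 30 days: 602 − 30 = 572 left.
May 2079 has 31 days: 572 − 31 = 541 left.
June 2079 has 30 days: 541 − 30 = 511 left.
July 2079 has 31 days: 511 − 31 = 480 left.
August 2079 has 31 days: 480 − 31 = 449 left.
September 2079 has 30 days: 449 − 30 = 419 left.
October 2079 has 31 days: 419 − 31 = 388 left.
November 2079 has 30 days: 388 − 30 = 358 left.
December 2079 has 31 days: 358 − 31 = 327 left.
January 2080 has 31 days: 327 − 31 = 296 left.
February 2080 has 29 days (2080 is a leap year): 296 − 29 = 267 left.
March 2080 has 31 days: 267 − 31 = 236 left.
April 2080 has 30 days: 236 − 30 = 206 left.
May 2080 has 31 days: 206 − 31 = 175 left.
June 2080 has 30 days: 175 − 30 = 145 left.
July 2080 has 31 days: 145 − 31 = 114 left.
August 2080 has 31 days: 114 − 31 = 83 left.
September 2080 has 30 days: 83 − 30 = 53 left.
October 2080 has 31 days: 53 − 31 = 22 left.
22 days into November 2080 → November 22, 2080.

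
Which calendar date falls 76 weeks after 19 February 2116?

Adding 76 weeks = 532 days from February 19, 2116.
February has 29 days, so 29 − 19 = 10 days remain after February 19, 2116; 532 − 10 = 522 left.
March 2116 has 31 days: 522 − 31 = 491 left.
April 2116 has 30 days: 491 − 30 = 461 left.
May 2116 has 31 days: 461 − 31 = 430 left.
June 2116 has 30 days: 430 − 30 = 400 left.
July 2116 has 31 days: 400 − 31 = 369 left.
August 2116 has 31 days: 369 − 31 = 338 left.
September 2116 has 30 days: 338 − 30 = 308 left.
October 2116 has 31 days: 308 − 31 = 277 left.
November 2116 has 30 days: 277 − 30 = 247 left.
December 2116 has 31 days: 247 − 31 = 216 left.
January 2117 has 31 days: 216 − 31 = 185 left.
February 2117 has 28 days (2117 is not a leap year): 185 − 28 = 157 left.
March 2117 has 31 days: 157 − 31 = 126 left.
April 2117 has 30 days: 126 − 30 = 96 left.
May 2117 has 31 days: 96 − 31 = 65 left.
June 2117 has 30 days: 65 − 30 = 35 left.
July 2117 has 31 days: 35 − 31 = 4 left.
4 days into August 2117 → August 4, 2117.

August 4, 2117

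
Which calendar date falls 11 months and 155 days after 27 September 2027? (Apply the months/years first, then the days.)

Advancing 11 months and 155 days from September 27, 2027: first the month/year part, then the days.
month 9 + 11 = 20, which is month 8 of year 2028 → August 2028.
Day 27 is valid in August, giving August 27, 2028.
Now add 155 days from August 27, 2028.
August has 31 days, so 31 − 27 = 4 days remain after August 27, 2028; 155 − 4 = 151 left.
September 2028 has 30 days: 151 − 30 = 121 left.
October 2028 has 31 days: 121 − 31 = 90 left.
November 2028 has 30 days: 90 − 30 = 60 left.
December 2028 has 31 days: 60 − 31 = 29 left.
29 days into January 2029 → January 29, 2029.

January 29, 2029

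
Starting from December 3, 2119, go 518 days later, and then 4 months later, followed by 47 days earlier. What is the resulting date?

Counting forward 518 days from December 3, 2119:
December has 31 days, so 31 − 3 = 28 days remain after December 3, 2119; 518 − 28 = 490 left.
January 2120 has 31 days: 490 − 31 = 459 left.
February 2120 has 29 days (2120 is a leap year): 459 − 29 = 430 left.
March 2120 has 31 days: 430 − 31 = 399 left.
April 2120 has 30 days: 399 − 30 = 369 left.
May 2120 has 31 days: 369 − 31 = 338 left.
June 2120 has 30 days: 338 − 30 = 308 left.
July 2120 has 31 days: 308 − 31 = 277 left.
August 2120 has 31 days: 277 − 31 = 246 left.
September 2120 has 30 days: 246 − 30 = 216 left.
October 2120 has 31 days: 216 − 31 = 185 left.
November 2120 has 30 days: 185 − 30 = 155 left.
December 2120 has 31 days: 155 − 31 = 124 left.
January 2121 has 31 days: 124 − 31 = 93 left.
February 2121 has 28 days (2121 is not a leap year): 93 − 28 = 65 left.
March 2121 has 31 days: 65 − 31 = 34 left.
April 2121 has 30 days: 34 − 30 = 4 left.
4 days into May 2121 → May 4, 2121.
Adding 4 months from May 4, 2121:
month 5 + 4 = 9 → September 2121.
Day 4 is valid in September, giving September 4, 2121.
Counting back 47 days from September 4, 2121:
Going back 4 days from September 4, 2121 reaches the end of the previous month; 47 − 4 = 43 left.
August 2121 has 31 days: 43 − 31 = 12 left.
July 2121 has 31 days; 31 − 12 = 19 → July 19, 2121.

July 19, 2121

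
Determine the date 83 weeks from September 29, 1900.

May 3, 1902

Counting forward 83 weeks = 581 days from September 29, 1900.
September has 30 days, so 30 − 29 = 1 day remains after September 29, 1900; 581 − 1 = 580 left.
October 1900 has 31 days: 580 − 31 = 549 left.
November 1900 has 30 days: 549 − 30 = 519 left.
December 1900 has 31 days: 519 − 31 = 488 left.
January 1901 has 31 days: 488 − 31 = 457 left.
February 1901 has 28 days (1901 is not a leap year): 457 − 28 = 429 left.
March 1901 has 31 days: 429 − 31 = 398 left.
April 1901 has 30 days: 398 − 30 = 368 left.
May 1901 has 31 days: 368 − 31 = 337 left.
June 1901 has 30 days: 337 − 30 = 307 left.
July 1901 has 31 days: 307 − 31 = 276 left.
August 1901 has 31 days: 276 − 31 = 245 left.
September 1901 has 30 days: 245 − 30 = 215 left.
October 1901 has 31 days: 215 − 31 = 184 left.
November 1901 has 30 days: 184 − 30 = 154 left.
December 1901 has 31 days: 154 − 31 = 123 left.
January 1902 has 31 days: 123 − 31 = 92 left.
February 1902 has 28 days (1902 is not a leap year): 92 − 28 = 64 left.
March 1902 has 31 days: 64 − 31 = 33 left.
April 1902 has 30 days: 33 − 30 = 3 left.
3 days into May 1902 → May 3, 1902.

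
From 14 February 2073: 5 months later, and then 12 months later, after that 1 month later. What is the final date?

August 14, 2074

Adding 5 months from February 14, 2073:
month 2 + 5 = 7 → July 2073.
Day 14 is valid in July, giving July 14, 2073.
Adding 12 months from July 14, 2073:
month 7 + 12 = 19, which is month 7 of year 2074 → July 2074.
Day 14 is valid in July, giving July 14, 2074.
Advancing 1 month from July 14, 2074:
month 7 + 1 = 8 → August 2074.
Day 14 is valid in August, giving August 14, 2074.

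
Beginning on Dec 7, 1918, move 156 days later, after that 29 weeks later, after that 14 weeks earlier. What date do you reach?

Adding 156 days from December 7, 1918:
December has 31 days, so 31 − 7 = 24 days remain after December 7, 1918; 156 − 24 = 132 left.
January 1919 has 31 days: 132 − 31 = 101 left.
February 1919 has 28 days (1919 is not a leap year): 101 − 28 = 73 left.
March 1919 has 31 days: 73 − 31 = 42 left.
April 1919 has 30 days: 42 − 30 = 12 left.
12 days into May 1919 → May 12, 1919.
Adding 29 weeks (= 203 days) from May 12, 1919:
May has 31 days, so 31 − 12 = 19 days remain after May 12, 1919; 203 − 19 = 184 left.
June 1919 has 30 days: 184 − 30 = 154 left.
July 1919 has 31 days: 154 − 31 = 123 left.
August 1919 has 31 days: 123 − 31 = 92 left.
September 1919 has 30 days: 92 − 30 = 62 left.
October 1919 has 31 days: 62 − 31 = 31 left.
November 1919 has 30 days: 31 − 30 = 1 left.
1 day into December 1919 → December 1, 1919.
Going back 14 weeks (= 98 days) from December 1, 1919:
Going back 1 day from December 1, 1919 reaches the end of the previous month; 98 − 1 = 97 left.
November 1919 has 30 days: 97 − 30 = 67 left.
October 1919 has 31 days: 67 − 31 = 36 left.
September 1919 has 30 days: 36 − 30 = 6 left.
August 1919 has 31 days; 31 − 6 = 25 → August 25, 1919.

August 25, 1919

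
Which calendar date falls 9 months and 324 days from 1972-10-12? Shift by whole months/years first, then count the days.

June 1, 1974

Counting forward 9 months and 324 days from October 12, 1972: first the month/year part, then the days.
month 10 + 9 = 19, which is month 7 of year 1973 → July 1973.
Day 12 is valid in July, giving July 12, 1973.
Now add 324 days from July 12, 1973.
July has 31 days, so 31 − 12 = 19 days remain after July 12, 1973; 324 − 19 = 305 left.
August 1973 has 31 days: 305 − 31 = 274 left.
September 1973 has 30 days: 274 − 30 = 244 left.
October 1973 has 31 days: 244 − 31 = 213 left.
November 1973 has 30 days: 213 − 30 = 183 left.
December 1973 has 31 days: 183 − 31 = 152 left.
January 1974 has 31 days: 152 − 31 = 121 left.
February 1974 has 28 days (1974 is not a leap year): 121 − 28 = 93 left.
March 1974 has 31 days: 93 − 31 = 62 left.
April 1974 has 30 days: 62 − 30 = 32 left.
May 1974 has 31 days: 32 − 31 = 1 left.
1 day into June 1974 → June 1, 1974.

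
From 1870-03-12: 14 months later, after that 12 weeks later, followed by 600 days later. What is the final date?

March 26, 1873

Counting forward 14 months from March 12, 1870:
month 3 + 14 = 17, which is month 5 of year 1871 → May 1871.
Day 12 is valid in May, giving May 12, 1871.
Adding 12 weeks (= 84 days) from May 12, 1871:
May has 31 days, so 31 − 12 = 19 days remain after May 12, 1871; 84 − 19 = 65 left.
June 1871 has 30 days: 65 − 30 = 35 left.
July 1871 has 31 days: 35 − 31 = 4 left.
4 days into August 1871 → August 4, 1871.
Adding 600 days from August 4, 1871:
August has 31 days, so 31 − 4 = 27 days remain after August 4, 1871; 600 − 27 = 573 left.
September 1871 has 30 days: 573 − 30 = 543 left.
October 1871 has 31 days: 543 − 31 = 512 left.
November 1871 has 30 days: 512 − 30 = 482 left.
December 1871 has 31 days: 482 − 31 = 451 left.
January 1872 has 31 days: 451 − 31 = 420 left.
February 1872 has 29 days (1872 is a leap year): 420 − 29 = 391 left.
March 1872 has 31 days: 391 − 31 = 360 left.
April 1872 has 30 days: 360 − 30 = 330 left.
May 1872 has 31 days: 330 − 31 = 299 left.
June 1872 has 30 days: 299 − 30 = 269 left.
July 1872 has 31 days: 269 − 31 = 238 left.
August 1872 has 31 days: 238 − 31 = 207 left.
September 1872 has 30 days: 207 − 30 = 177 left.
October 1872 has 31 days: 177 − 31 = 146 left.
November 1872 has 30 days: 146 − 30 = 116 left.
December 1872 has 31 days: 116 − 31 = 85 left.
January 1873 has 31 days: 85 − 31 = 54 left.
February 1873 has 28 days (1873 is not a leap year): 54 − 28 = 26 left.
26 days into March 1873 → March 26, 1873.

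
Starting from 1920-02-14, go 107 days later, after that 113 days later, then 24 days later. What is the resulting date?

October 15, 1920

Advancing 107 days from February 14, 1920:
February has 29 days, so 29 − 14 = 15 days remain after February 14, 1920; 107 − 15 = 92 left.
March 1920 has 31 days: 92 − 31 = 61 left.
April 1920 has 30 days: 61 − 30 = 31 left.
31 days into May 1920 → May 31, 1920.
Advancing 113 days from May 31, 1920:
May has 31 days, so 31 − 31 = 0 days remain after May 31, 1920; 113 − 0 = 113 left.
June 1920 has 30 days: 113 − 30 = 83 left.
July 1920 has 31 days: 83 − 31 = 52 left.
August 1920 has 31 days: 52 − 31 = 21 left.
21 days into September 1920 → September 21, 1920.
Adding 24 days from September 21, 1920:
September has 30 days, so 30 − 21 = 9 days remain after September 21, 1920; 24 − 9 = 15 left.
15 days into October 1920 → October 15, 1920.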